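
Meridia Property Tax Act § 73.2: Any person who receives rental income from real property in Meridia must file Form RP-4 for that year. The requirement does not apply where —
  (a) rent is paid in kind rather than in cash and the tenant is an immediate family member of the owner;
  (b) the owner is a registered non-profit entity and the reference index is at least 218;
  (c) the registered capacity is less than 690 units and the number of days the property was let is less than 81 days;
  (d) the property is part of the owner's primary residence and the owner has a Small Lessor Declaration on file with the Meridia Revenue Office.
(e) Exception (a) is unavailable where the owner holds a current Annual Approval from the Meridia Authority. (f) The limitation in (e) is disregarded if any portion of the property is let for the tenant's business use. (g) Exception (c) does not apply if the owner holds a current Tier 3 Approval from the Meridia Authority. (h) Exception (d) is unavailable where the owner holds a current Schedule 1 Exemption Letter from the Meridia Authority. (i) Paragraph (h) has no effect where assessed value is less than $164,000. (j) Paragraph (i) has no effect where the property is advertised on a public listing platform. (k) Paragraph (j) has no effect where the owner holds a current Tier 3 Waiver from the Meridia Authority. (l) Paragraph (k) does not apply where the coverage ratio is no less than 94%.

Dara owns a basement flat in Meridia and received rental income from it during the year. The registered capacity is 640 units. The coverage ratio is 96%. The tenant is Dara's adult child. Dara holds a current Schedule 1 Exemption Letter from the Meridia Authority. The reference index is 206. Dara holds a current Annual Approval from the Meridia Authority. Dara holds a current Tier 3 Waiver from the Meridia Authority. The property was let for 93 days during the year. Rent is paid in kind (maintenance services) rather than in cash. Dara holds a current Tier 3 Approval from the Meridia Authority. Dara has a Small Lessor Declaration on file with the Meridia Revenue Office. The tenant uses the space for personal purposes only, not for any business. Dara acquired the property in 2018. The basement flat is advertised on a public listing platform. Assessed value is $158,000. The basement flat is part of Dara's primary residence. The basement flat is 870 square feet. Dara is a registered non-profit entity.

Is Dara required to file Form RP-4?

Yes — Dara must file Form RP-4.

All of (a)'s requirements are met (rent is paid in kind; the tenant is an immediate family member). But applying paragraphs (e)–(f): (e) operates against (a): a current Annual Approval is held. (f), which would lift (e), does not operate here — the space is used for personal purposes only. So (a) is unavailable.
Exception (b) requires that the reference index is at least 218; but the reference index is 206, short of 218, so (b) is unavailable.
Exception (c) does not apply: the number of days the property was let is 93 days, not less than 81 days.
Exception (d)'s conditions are all satisfied: the basement flat is part of the primary residence; a Small Lessor Declaration is on file. But: (h) is triggered — a current Schedule 1 Exemption Letter is held. (i) would limit (h) — assessed value is $158,000, less than the $164,000 limit — but (j) sets (i) aside: (j) applies — the property is publicly advertised. (k) would limit (j) — a current Tier 3 Waiver is held — but (l) sets (k) aside: (l) operates — the coverage ratio is 96%, meeting the 94% threshold. (d) is therefore removed.
None of the exceptions is available; § 73.2 applies in full.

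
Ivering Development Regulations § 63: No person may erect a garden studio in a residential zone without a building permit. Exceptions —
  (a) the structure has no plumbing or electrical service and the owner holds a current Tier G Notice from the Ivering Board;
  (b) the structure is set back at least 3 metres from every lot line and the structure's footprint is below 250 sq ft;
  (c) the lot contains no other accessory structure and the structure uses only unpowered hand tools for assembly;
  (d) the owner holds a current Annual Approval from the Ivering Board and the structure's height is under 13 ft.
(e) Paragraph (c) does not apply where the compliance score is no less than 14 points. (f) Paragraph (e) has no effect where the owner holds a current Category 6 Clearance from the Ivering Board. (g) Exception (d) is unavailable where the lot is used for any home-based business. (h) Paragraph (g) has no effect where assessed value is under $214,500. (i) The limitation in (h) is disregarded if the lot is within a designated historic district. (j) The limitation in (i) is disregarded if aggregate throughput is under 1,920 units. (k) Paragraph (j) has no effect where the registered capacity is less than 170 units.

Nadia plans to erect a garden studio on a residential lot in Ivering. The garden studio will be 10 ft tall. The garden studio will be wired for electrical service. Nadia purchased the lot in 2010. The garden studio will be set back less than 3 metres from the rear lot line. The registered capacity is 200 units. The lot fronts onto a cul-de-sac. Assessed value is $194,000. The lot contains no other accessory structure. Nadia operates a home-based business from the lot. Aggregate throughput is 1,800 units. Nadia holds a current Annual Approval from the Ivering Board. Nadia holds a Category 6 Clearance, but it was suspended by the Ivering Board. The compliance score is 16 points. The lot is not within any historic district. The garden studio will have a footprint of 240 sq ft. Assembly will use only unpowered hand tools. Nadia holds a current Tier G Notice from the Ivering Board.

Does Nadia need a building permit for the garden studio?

No — exception (d) applies; Nadia does not need a building permit.

Exception (a) does not apply: electrical service is planned.
Exception (b) fails — the rear setback is under 3 m.
Exception (c)'s conditions are all satisfied: the lot has no other accessory structure; assembly uses only hand tools. However, paragraphs (e)–(f) must be considered: (e) operates against (c): the compliance score is 16 points, meeting the 14 points threshold. (f) does not operate here (no current Category 6 Clearance is held), so (e) stands. Exception (c) does not apply.
All of (d)'s requirements are met (a current Annual Approval is held; the structure's height is 10 ft, under the 13 ft limit). Considering the limiting provisions: (g) would limit (d) — a home-based business operates on the lot — but (h) sets (g) aside: (h) applies — assessed value is $194,000, under the $214,500 limit. (i) does not operate here (the lot is not in a historic district), so (h) stands. Exception (d) stands.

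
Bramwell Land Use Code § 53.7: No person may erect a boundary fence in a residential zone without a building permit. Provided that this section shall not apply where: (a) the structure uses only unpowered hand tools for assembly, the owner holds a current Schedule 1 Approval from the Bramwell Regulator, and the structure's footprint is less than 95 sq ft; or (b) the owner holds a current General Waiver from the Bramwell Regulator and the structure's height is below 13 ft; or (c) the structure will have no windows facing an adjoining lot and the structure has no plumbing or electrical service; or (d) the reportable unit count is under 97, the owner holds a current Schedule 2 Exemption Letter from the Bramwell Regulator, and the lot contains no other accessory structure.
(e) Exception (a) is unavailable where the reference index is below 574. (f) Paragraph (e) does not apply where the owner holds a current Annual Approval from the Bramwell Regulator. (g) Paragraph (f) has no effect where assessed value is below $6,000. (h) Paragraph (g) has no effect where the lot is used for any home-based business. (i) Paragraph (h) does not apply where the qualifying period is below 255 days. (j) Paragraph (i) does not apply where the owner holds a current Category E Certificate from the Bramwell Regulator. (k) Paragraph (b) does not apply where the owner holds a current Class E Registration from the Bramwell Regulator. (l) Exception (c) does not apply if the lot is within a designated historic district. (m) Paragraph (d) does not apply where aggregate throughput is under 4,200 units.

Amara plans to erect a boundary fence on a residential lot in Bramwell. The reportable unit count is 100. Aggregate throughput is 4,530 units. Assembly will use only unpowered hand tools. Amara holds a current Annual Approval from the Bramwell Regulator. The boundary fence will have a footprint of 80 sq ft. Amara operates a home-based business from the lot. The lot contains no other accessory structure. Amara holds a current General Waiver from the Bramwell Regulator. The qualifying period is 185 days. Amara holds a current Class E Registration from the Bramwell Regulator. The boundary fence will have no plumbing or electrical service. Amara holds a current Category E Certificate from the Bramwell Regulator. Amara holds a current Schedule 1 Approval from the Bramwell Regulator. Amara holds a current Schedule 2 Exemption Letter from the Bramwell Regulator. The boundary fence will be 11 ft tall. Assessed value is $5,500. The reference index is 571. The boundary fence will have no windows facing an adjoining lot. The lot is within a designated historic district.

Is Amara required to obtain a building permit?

All of (a)'s requirements are met (assembly uses only hand tools; a current Schedule 1 Approval is held; the structure's footprint is 80 sq ft, less than the 95 sq ft limit). Considering the limiting provisions: (e) operates (the reference index is 571, below the 574 limit), but yields to (f): (f) applies — a current Annual Approval is held. (g) is triggered (assessed value is $5,500, below the $6,000 limit), but is itself disapplied by (h): (h) operates against (g): a home-based business operates on the lot. (i) would limit (h) — the qualifying period is 185 days, below the 255 days limit — but (j) sets (i) aside: (j) is triggered — a current Category E Certificate is held. (a) remains available.
Exception (b) is satisfied on its face — a current General Waiver is held; the structure's height is 11 ft, below the 13 ft limit. But applying paragraph (k): (k) operates against (b): a current Class E Registration is held. Exception (b) does not apply.
Exception (c)'s conditions are all satisfied: no windows face an adjoining lot; there is no plumbing or electrical service. But: (l) operates against (c): the lot is in a historic district. So (c) is unavailable.
Exception (d) fails — the reportable unit count is 100, not under 97.

No — exception (a) applies; Amara does not need a building permit.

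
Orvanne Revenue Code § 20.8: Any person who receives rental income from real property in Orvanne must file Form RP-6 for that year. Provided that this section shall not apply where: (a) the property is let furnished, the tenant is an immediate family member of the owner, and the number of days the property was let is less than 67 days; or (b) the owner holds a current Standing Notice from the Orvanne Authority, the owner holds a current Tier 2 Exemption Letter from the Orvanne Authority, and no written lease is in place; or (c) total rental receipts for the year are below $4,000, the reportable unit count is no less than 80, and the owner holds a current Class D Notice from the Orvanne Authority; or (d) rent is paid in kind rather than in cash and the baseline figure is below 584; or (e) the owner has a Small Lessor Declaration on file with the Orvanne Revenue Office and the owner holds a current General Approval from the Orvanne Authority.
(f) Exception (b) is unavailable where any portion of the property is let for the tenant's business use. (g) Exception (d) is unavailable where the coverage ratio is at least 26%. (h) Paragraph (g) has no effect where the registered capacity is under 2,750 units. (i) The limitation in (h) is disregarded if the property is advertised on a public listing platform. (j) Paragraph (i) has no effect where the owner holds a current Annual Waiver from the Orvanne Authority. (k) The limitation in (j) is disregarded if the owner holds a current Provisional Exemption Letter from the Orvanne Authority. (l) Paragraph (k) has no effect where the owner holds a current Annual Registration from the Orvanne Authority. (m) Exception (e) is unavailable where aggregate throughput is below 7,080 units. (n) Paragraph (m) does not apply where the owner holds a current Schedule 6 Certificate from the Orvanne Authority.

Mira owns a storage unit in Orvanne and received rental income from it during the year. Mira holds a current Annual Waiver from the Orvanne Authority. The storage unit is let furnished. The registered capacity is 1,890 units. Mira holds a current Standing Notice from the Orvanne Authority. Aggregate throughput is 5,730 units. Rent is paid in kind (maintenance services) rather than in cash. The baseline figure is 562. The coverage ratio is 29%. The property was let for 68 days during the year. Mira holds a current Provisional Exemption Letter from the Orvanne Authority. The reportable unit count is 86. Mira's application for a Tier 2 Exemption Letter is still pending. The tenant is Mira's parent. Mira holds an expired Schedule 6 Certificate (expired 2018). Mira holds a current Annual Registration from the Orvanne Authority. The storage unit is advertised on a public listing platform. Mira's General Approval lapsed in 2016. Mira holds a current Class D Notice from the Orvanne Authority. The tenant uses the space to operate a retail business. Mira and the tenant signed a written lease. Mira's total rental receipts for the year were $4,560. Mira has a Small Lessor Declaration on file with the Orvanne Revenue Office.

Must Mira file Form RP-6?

Exception (a) does not apply: the number of days the property was let is 68 days, not less than 67 days.
Exception (b) does not apply: the Tier 2 Exemption Letter is not current.
Exception (c) fails — total rental receipts for the year are $4,560, not below $4,000.
Exception (d): rent is paid in kind; the baseline figure is 562, below the 584 limit — every condition holds. As to paragraphs (g)–(l): (g) is triggered (the coverage ratio is 29%, meeting the 26% threshold), but is overridden by (h): (h) operates — the registered capacity is 1,890 units, under the 2,750 units limit. (i) would limit (h) — the property is publicly advertised — but (j) sets (i) aside: (j) is triggered — a current Annual Waiver is held. (k) is engaged (a current Provisional Exemption Letter is held), but is displaced by (l): (l) operates against (k): a current Annual Registration is held. So (d) applies.
Exception (e) requires that the owner holds a current General Approval from the Orvanne Authority; but the General Approval is not current, so (e) is unavailable.

No — exception (d) applies; Mira is not required to file Form RP-6.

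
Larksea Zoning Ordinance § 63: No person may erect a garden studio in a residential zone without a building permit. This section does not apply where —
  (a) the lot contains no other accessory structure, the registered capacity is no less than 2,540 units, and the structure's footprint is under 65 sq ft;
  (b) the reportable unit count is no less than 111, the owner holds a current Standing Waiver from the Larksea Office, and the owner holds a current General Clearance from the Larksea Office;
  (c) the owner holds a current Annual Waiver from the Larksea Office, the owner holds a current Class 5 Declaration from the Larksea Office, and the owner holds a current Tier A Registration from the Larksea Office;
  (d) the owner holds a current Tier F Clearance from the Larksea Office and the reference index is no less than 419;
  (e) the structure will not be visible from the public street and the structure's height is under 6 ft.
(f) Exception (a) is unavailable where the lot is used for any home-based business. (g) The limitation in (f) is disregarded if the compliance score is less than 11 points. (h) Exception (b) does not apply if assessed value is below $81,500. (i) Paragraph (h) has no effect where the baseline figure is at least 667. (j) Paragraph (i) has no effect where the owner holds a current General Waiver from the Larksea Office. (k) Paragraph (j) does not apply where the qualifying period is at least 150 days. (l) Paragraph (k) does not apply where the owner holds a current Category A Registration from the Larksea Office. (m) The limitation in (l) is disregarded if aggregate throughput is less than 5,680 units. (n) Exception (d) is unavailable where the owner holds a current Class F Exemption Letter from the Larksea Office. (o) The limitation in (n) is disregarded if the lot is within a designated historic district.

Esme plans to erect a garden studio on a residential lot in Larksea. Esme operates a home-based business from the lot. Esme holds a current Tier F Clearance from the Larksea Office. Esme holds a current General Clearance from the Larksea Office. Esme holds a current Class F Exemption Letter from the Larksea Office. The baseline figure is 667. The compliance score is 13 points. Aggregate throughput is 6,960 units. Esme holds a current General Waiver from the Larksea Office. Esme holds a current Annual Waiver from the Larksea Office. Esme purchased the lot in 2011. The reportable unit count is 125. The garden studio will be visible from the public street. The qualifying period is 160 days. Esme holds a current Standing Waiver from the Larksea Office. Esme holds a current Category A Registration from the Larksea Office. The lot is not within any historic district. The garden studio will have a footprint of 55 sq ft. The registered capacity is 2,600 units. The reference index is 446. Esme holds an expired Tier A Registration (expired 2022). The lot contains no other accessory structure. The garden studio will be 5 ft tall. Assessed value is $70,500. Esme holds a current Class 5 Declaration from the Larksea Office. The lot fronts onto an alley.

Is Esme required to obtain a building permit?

Yes — Esme must obtain a building permit.

Exception (a): the lot has no other accessory structure; the registered capacity is 2,600 units, meeting the 2,540 units threshold; the structure's footprint is 55 sq ft, under the 65 sq ft limit — every condition holds. But: (f) operates against (a): a home-based business operates on the lot. (g) is inapplicable (the compliance score is 13 points, not less than 11 points), so (f) stands. So (a) is unavailable.
All of (b)'s requirements are met (the reportable unit count is 125, meeting the 111 threshold; a current Standing Waiver is held; a current General Clearance is held). But applying paragraphs (h)–(m): (h) operates — assessed value is $70,500, below the $81,500 limit. (i) would limit (h) — the baseline figure is 667, meeting the 667 threshold — but (j) sets (i) aside: (j) operates — a current General Waiver is held. (k) would limit (j) — the qualifying period is 160 days, meeting the 150 days threshold — but (l) sets (k) aside: (l) is engaged — a current Category A Registration is held. (m) is inapplicable (aggregate throughput is 6,960 units, not less than 5,680 units), so (l) stands. So (b) is unavailable.
Exception (c) requires that the owner holds a current Tier A Registration from the Larksea Office; but there is no Tier A Registration in force, so (c) is unavailable.
Exception (d) is satisfied on its face — a current Tier F Clearance is held; the reference index is 446, meeting the 419 threshold. But: (n) operates against (d): a current Class F Exemption Letter is held. (o) is not triggered (the lot is not in a historic district), so (n) stands. (d) is therefore removed.
Exception (e) does not apply: the structure will be visible from the street.
None of the exceptions is available; § 63 applies in full.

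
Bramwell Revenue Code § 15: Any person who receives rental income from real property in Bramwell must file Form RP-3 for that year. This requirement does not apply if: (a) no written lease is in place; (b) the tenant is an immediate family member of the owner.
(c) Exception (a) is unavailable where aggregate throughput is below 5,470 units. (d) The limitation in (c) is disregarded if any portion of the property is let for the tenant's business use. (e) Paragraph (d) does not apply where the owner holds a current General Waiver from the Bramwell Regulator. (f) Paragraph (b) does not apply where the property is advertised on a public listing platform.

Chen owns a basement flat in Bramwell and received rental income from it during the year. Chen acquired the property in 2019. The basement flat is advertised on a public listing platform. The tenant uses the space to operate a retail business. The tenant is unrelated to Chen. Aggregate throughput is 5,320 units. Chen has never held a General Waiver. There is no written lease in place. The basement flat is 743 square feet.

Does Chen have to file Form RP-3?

Exception (a)'s conditions are all satisfied: there is no written lease. Considering the limiting provisions: (c) operates (aggregate throughput is 5,320 units, below the 5,470 units limit), but is itself disapplied by (d): (d) applies — the space is let for business use. (e) does not operate here (the General Waiver is not current), so (d) stands. Exception (a) stands.
Exception (b) fails — the tenant is unrelated to the owner.

No — exception (a) applies; Chen is not required to file Form RP-3.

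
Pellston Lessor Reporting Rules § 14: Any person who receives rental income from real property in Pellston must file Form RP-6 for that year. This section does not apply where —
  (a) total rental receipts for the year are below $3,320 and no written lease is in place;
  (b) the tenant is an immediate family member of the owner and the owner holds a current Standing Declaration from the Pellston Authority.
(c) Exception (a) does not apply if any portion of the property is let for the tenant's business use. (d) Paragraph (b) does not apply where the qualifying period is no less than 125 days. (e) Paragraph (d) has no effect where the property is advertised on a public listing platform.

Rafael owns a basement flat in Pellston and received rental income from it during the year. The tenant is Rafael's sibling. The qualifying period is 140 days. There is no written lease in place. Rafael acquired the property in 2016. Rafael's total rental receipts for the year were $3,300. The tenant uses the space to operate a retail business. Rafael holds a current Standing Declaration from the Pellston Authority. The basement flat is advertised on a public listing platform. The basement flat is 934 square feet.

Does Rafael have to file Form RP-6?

Exception (a): total rental receipts for the year are $3,300, below the $3,320 limit; there is no written lease — every condition holds. But applying paragraph (c): (c) operates against (a): the space is let for business use. (a) is therefore removed.
All of (b)'s requirements are met (the tenant is an immediate family member; a current Standing Declaration is held). Applying paragraphs (d)–(e): (d) would limit (b) — the qualifying period is 140 days, meeting the 125 days threshold — but (e) sets (d) aside: (e) is triggered — the property is publicly advertised. Exception (b) stands.

No — exception (b) applies; Rafael is not required to file Form RP-6.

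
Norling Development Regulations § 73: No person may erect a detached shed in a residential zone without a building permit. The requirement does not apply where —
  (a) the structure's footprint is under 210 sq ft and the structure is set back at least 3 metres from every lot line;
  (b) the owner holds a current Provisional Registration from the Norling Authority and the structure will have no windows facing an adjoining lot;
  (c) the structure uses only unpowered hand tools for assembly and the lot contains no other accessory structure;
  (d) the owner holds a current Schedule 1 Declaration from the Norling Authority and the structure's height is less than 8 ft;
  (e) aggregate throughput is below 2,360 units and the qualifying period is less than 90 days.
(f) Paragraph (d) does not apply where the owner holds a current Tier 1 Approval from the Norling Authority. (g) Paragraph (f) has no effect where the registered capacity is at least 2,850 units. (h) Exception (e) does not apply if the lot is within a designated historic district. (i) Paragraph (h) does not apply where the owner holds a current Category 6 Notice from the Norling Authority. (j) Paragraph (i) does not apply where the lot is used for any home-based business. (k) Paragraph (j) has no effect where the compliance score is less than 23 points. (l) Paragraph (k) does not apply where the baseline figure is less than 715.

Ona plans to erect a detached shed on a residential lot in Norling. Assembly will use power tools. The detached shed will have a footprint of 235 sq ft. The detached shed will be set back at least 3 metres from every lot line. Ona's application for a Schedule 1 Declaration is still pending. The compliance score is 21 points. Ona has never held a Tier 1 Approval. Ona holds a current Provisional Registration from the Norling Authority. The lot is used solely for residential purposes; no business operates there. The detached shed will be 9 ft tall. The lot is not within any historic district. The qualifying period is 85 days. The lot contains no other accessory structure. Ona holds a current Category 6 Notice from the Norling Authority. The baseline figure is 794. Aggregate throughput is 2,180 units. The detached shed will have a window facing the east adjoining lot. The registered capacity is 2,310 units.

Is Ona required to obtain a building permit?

No — exception (e) applies; Ona does not need a building permit.

Exception (a) does not apply: the structure's footprint is 235 sq ft, not under 210 sq ft.
Exception (b) requires that the structure will have no windows facing an adjoining lot; but a window faces an adjoining lot, so (b) is unavailable.
Exception (c) fails — assembly uses power tools.
Exception (d) does not apply: the Schedule 1 Declaration is not current.
Exception (e)'s conditions are all satisfied: aggregate throughput is 2,180 units, below the 2,360 units limit; the qualifying period is 85 days, less than the 90 days limit. Applying paragraphs (h)–(l): (h) is not triggered — the lot is not in a historic district. So (e) applies.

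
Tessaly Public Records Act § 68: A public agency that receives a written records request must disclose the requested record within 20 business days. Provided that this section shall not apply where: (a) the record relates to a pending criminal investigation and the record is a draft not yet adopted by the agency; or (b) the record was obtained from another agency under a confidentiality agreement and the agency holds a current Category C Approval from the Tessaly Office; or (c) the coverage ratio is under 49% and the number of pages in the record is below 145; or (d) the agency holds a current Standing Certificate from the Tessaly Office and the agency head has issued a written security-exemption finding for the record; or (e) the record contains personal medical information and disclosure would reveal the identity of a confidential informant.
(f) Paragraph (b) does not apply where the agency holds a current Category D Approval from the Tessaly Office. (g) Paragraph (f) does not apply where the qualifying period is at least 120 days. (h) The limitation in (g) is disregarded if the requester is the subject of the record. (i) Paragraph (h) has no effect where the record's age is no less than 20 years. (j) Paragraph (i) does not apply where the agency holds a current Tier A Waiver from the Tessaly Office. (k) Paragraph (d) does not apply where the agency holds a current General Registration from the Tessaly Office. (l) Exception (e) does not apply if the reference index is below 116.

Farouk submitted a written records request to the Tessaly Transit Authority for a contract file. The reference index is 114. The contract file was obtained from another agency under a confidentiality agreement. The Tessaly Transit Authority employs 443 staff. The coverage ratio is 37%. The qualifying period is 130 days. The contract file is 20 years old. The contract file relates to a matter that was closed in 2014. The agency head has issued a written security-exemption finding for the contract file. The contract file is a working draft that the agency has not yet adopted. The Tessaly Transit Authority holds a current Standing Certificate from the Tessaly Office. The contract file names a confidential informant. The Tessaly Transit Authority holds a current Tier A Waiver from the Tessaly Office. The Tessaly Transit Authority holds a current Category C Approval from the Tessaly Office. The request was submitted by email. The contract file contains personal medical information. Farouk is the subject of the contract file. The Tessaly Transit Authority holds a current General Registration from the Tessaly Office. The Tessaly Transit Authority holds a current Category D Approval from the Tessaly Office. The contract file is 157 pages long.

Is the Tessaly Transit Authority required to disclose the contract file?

Exception (a) fails — the contract file relates to a closed matter.
Exception (b)'s conditions are all satisfied: the contract file was obtained under a confidentiality agreement; a current Category C Approval is held. Turning to paragraphs (f)–(j): (f) is engaged — a current Category D Approval is held. (g) is triggered (the qualifying period is 130 days, meeting the 120 days threshold), but is set aside by (h): (h) is triggered — Farouk is the subject of the contract file. (i) would limit (h) — the record's age is 20 years, meeting the 20 years threshold — but (j) sets (i) aside: (j) operates against (i): a current Tier A Waiver is held. So (b) is unavailable.
Exception (c) does not apply: the number of pages in the record is 157, not below 145.
All of (d)'s requirements are met (a current Standing Certificate is held; a written security-exemption finding has been issued). However, paragraph (k) must be considered: (k) operates against (d): a current General Registration is held. So (d) is unavailable.
Exception (e)'s conditions are all satisfied: the contract file contains personal medical information; the contract file names a confidential informant. However, paragraph (l) must be considered: (l) is engaged — the reference index is 114, below the 116 limit. So (e) is unavailable.
No exception is made out. the Tessaly Transit Authority falls within the general rule.

Yes — the Tessaly Transit Authority must disclose the contract file.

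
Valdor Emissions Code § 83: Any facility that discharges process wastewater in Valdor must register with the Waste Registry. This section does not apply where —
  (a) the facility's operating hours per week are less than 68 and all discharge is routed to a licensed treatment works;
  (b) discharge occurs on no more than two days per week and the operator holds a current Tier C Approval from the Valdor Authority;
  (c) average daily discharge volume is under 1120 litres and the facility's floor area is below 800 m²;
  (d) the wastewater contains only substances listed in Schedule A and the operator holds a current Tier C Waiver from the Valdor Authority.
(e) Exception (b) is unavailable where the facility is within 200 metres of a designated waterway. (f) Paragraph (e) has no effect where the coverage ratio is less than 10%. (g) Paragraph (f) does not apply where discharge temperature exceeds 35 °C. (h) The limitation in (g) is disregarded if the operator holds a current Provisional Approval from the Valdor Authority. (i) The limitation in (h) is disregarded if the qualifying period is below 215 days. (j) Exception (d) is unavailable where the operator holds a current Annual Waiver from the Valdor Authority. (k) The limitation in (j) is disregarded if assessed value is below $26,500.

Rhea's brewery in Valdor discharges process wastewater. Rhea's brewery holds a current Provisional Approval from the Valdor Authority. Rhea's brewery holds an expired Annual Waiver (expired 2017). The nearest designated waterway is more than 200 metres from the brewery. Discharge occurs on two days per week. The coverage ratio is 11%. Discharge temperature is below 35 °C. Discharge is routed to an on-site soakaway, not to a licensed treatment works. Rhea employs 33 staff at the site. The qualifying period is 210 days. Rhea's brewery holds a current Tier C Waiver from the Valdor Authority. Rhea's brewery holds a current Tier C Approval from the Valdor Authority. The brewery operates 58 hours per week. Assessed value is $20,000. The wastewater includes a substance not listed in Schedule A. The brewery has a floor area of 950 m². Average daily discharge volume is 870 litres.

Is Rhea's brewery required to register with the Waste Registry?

Exception (a) fails — discharge is not routed to a licensed treatment works.
Exception (b): discharge occurs on no more than two days per week; a current Tier C Approval is held — every condition holds. Applying paragraphs (e)–(i): (e), which would limit (b), does not operate here: the brewery is more than 200 m from any designated waterway. Exception (b) stands.
Exception (c) requires that the facility's floor area is below 800 m²; but the facility's floor area is 950 m², not below 800 m², so (c) is unavailable.
Exception (d) fails — the wastewater includes a non-Schedule-A substance.

No — exception (b) applies; Rhea's brewery is not required to register with the Waste Registry.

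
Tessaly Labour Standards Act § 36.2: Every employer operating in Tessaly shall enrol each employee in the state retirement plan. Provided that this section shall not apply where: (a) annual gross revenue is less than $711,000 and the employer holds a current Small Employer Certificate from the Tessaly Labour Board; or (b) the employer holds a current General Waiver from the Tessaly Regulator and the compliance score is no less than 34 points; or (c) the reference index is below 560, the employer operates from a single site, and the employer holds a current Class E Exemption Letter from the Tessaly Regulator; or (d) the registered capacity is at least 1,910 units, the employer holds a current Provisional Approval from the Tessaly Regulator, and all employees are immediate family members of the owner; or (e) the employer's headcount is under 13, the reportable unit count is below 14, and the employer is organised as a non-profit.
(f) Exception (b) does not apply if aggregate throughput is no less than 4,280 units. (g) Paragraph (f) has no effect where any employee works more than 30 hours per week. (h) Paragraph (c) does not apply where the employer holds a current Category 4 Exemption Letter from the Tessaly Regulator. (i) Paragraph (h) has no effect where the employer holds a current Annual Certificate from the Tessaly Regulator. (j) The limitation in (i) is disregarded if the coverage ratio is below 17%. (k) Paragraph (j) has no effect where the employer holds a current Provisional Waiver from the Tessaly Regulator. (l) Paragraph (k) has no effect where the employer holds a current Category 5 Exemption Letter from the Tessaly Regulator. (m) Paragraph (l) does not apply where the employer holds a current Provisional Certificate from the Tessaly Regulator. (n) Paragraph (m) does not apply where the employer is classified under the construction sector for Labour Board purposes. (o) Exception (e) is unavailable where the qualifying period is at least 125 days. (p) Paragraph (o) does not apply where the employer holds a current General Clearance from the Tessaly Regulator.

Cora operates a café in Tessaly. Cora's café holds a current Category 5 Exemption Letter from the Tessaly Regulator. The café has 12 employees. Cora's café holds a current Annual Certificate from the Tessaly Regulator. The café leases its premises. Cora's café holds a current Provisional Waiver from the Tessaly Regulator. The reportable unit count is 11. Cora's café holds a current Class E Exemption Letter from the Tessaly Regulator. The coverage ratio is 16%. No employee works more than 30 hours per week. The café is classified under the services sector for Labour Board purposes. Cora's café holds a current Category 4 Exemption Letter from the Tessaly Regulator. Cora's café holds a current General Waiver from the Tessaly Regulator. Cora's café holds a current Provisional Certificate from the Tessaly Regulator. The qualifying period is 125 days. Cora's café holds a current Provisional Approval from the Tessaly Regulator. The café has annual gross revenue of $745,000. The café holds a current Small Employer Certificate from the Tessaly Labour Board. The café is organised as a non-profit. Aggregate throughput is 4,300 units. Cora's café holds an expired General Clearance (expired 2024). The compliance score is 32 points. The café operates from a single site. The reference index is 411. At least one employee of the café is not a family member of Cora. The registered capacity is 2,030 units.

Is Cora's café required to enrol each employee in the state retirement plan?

No — exception (c) applies; Cora's café is not required to enrol each employee in the state retirement plan.

Exception (a) requires that annual gross revenue is less than $711,000; but annual gross revenue is $745,000, not less than $711,000, so (a) is unavailable.
Exception (b) fails — the compliance score is 32 points, short of 34 points.
Exception (c)'s conditions are all satisfied: the reference index is 411, below the 560 limit; the employer operates from a single site; a current Class E Exemption Letter is held. Considering the limiting provisions: (h) would limit (c) — a current Category 4 Exemption Letter is held — but (i) sets (h) aside: (i) is triggered — a current Annual Certificate is held. (j) would limit (i) — the coverage ratio is 16%, below the 17% limit — but (k) sets (j) aside: (k) is triggered — a current Provisional Waiver is held. (l) would limit (k) — a current Category 5 Exemption Letter is held — but (m) sets (l) aside: (m) operates against (l): a current Provisional Certificate is held. (n) is not engaged (the café is classified under the services sector), so (m) stands. (c) remains available.
Exception (d) requires that all employees are immediate family members of the owner; but at least one employee is not a family member, so (d) is unavailable.
All of (e)'s requirements are met (the employer's headcount is 12, under the 13 limit; the reportable unit count is 11, below the 14 limit; the employer is a non-profit). Turning to paragraphs (o)–(p): (o) is triggered — the qualifying period is 125 days, meeting the 125 days threshold. (p) is not triggered (the General Clearance is not current), so (o) stands. (e) is therefore removed.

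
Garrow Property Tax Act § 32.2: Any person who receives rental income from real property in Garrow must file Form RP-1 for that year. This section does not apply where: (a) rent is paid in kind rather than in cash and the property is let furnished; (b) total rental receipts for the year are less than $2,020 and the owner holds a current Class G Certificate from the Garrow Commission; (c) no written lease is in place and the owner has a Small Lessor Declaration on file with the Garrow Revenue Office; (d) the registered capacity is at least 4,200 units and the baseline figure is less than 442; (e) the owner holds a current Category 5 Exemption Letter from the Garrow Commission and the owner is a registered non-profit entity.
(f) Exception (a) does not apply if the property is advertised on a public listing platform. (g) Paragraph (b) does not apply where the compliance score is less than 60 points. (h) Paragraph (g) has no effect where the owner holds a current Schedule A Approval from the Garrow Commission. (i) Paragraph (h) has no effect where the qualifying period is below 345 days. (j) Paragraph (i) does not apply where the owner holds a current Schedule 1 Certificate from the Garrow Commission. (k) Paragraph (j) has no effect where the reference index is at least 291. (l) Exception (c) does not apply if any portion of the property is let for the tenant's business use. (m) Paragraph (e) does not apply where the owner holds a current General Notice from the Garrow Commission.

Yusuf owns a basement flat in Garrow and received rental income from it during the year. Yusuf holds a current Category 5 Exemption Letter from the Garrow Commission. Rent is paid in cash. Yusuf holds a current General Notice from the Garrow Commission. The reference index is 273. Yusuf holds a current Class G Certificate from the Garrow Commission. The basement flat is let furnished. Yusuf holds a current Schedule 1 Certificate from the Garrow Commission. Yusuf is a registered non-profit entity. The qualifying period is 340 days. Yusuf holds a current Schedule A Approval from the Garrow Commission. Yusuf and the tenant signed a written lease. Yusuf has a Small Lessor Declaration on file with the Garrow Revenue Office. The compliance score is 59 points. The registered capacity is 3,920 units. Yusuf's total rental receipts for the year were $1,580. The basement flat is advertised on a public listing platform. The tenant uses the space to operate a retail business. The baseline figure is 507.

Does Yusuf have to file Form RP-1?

No — exception (b) applies; Yusuf is not required to file Form RP-1.

Exception (a) fails — rent is paid in cash.
All of (b)'s requirements are met (total rental receipts for the year are $1,580, less than the $2,020 limit; a current Class G Certificate is held). As to paragraphs (g)–(k): (g) would limit (b) — the compliance score is 59 points, less than the 60 points limit — but (h) sets (g) aside: (h) operates against (g): a current Schedule A Approval is held. (i) applies (the qualifying period is 340 days, below the 345 days limit), but is overridden by (j): (j) is triggered — a current Schedule 1 Certificate is held. (k) does not operate here (the reference index is 273, short of 291), so (j) stands. Exception (b) stands.
Exception (c) does not apply: a written lease is in place.
Exception (d) does not apply: the registered capacity is 3,920 units, short of 4,200 units.
Exception (e): a current Category 5 Exemption Letter is held; Yusuf is a registered non-profit — every condition holds. Turning to paragraph (m): (m) operates against (e): a current General Notice is held. (e) is therefore removed.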